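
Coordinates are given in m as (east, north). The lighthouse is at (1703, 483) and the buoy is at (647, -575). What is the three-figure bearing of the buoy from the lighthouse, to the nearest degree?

Δeast = 647 − 1703 = -1056.00; Δnorth = -575 − 483 = -1058.00.
Bearing = atan2(Δeast, Δnorth) mod 360° = 224.95° ≈ 225°.

225°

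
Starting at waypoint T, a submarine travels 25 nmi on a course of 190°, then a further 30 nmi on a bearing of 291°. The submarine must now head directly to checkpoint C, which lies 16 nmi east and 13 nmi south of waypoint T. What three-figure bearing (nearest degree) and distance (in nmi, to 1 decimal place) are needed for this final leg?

Leg 1 (190°, 25 nmi): east 25 sin 190° = -4.34, north 25 cos 190° = -24.62
Leg 2 (291°, 30 nmi): east 30 sin 291° = -28.01, north 30 cos 291° = 10.75
Current position: (-32.35, -13.87). Target: (16, -13). Remaining: Δeast = 48.35, Δnorth = 0.87.
Bearing = atan2(48.35, 0.87) mod 360° = 88.97°; distance = √((48.35)² + (0.87)²) = 48.356 nmi.

089°, 48.4 nmi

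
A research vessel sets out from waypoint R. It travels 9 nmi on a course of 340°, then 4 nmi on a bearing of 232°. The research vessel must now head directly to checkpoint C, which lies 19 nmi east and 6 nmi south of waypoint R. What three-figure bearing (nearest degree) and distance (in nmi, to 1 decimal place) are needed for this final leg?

115°, 27.9 nmi

Leg 1 (340°, 9 nmi): east 9 sin 340° = -3.08, north 9 cos 340° = 8.46
Leg 2 (232°, 4 nmi): east 4 sin 232° = -3.15, north 4 cos 232° = -2.46
Current position: (-6.23, 5.99). Target: (19, -6). Remaining: Δeast = 25.23, Δnorth = -11.99.
Bearing = atan2(25.23, -11.99) mod 360° = 115.43°; distance = √((25.23)² + (-11.99)²) = 27.936 nmi.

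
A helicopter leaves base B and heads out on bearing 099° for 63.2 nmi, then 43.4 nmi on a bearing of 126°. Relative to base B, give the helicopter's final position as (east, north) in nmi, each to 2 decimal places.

Leg 1 (099°, 63.2 nmi): east 63.2 sin 99° = 62.42, north 63.2 cos 99° = -9.89
Leg 2 (126°, 43.4 nmi): east 43.4 sin 126° = 35.11, north 43.4 cos 126° = -25.51
Summing: 97.53 nmi east, -35.40 nmi north → (97.53, -35.40).

(97.53, -35.40)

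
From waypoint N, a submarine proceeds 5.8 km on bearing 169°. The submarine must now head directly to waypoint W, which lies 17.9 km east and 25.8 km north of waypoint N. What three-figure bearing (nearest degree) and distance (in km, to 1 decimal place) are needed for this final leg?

028°, 35.7 km

Leg 1 (169°, 5.8 km): east 5.8 sin 169° = 1.11, north 5.8 cos 169° = -5.69
Current position: (1.11, -5.69). Target: (17.9, 25.8). Remaining: Δeast = 16.79, Δnorth = 31.49.
Bearing = atan2(16.79, 31.49) mod 360° = 28.07°; distance = √((16.79)² + (31.49)²) = 35.691 km.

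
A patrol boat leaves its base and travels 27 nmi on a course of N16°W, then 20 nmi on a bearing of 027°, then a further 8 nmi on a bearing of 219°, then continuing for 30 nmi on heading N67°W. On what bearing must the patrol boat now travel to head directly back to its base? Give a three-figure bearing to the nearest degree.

148°

Leg 1 (N16°W, 27 nmi): east 27 sin 344° = -7.44, north 27 cos 344° = 25.95
Leg 2 (027°, 20 nmi): east 20 sin 27° = 9.08, north 20 cos 27° = 17.82
Leg 3 (219°, 8 nmi): east 8 sin 219° = -5.03, north 8 cos 219° = -6.22
Leg 4 (N67°W, 30 nmi): east 30 sin 293° = -27.62, north 30 cos 293° = 11.72
Net displacement: -31.01 east, 49.28 north. Direction back to start is (31.01, -49.28): bearing = atan2(31.01, -49.28) mod 360° = 147.82° ≈ 148°.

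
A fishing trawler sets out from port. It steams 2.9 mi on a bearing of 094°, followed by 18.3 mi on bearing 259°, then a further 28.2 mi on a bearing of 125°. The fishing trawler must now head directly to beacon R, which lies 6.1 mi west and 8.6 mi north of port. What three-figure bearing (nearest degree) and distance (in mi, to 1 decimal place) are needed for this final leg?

334°, 31.8 mi

Leg 1 (094°, 2.9 mi): east 2.9 sin 94° = 2.89, north 2.9 cos 94° = -0.20
Leg 2 (259°, 18.3 mi): east 18.3 sin 259° = -17.96, north 18.3 cos 259° = -3.49
Leg 3 (125°, 28.2 mi): east 28.2 sin 125° = 23.10, north 28.2 cos 125° = -16.17
Current position: (8.03, -19.87). Target: (-6.1, 8.6). Remaining: Δeast = -14.13, Δnorth = 28.47.
Bearing = atan2(-14.13, 28.47) mod 360° = 333.60°; distance = √((-14.13)² + (28.47)²) = 31.782 mi.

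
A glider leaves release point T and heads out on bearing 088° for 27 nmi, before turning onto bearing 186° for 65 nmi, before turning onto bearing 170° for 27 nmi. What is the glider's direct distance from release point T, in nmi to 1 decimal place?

Leg 1 (088°, 27 nmi): east 27 sin 88° = 26.98, north 27 cos 88° = 0.94
Leg 2 (186°, 65 nmi): east 65 sin 186° = -6.79, north 65 cos 186° = -64.64
Leg 3 (170°, 27 nmi): east 27 sin 170° = 4.69, north 27 cos 170° = -26.59
Net: 24.88 east, -90.29 north. Distance = √((24.88)² + (-90.29)²) = 93.656 nmi.

93.7 nmi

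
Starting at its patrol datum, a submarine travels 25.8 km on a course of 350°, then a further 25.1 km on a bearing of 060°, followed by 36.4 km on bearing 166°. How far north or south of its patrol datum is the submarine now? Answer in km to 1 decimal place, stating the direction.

Leg 1 (350°, 25.8 km): east 25.8 sin 350° = -4.48, north 25.8 cos 350° = 25.41
Leg 2 (060°, 25.1 km): east 25.1 sin 60° = 21.74, north 25.1 cos 60° = 12.55
Leg 3 (166°, 36.4 km): east 36.4 sin 166° = 8.81, north 36.4 cos 166° = -35.32
Net north component: 2.64 km.

2.6 km north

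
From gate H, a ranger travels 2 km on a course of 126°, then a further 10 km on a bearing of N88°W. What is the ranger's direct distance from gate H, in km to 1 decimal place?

8.4 km

Leg 1 (126°, 2 km): east 2 sin 126° = 1.62, north 2 cos 126° = -1.18
Leg 2 (N88°W, 10 km): east 10 sin 272° = -9.99, north 10 cos 272° = 0.35
Net: -8.38 east, -0.83 north. Distance = √((-8.38)² + (-0.83)²) = 8.417 km.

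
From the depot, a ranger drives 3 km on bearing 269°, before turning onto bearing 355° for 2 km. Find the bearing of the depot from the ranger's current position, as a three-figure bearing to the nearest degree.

121°

Leg 1 (269°, 3 km): east 3 sin 269° = -3.00, north 3 cos 269° = -0.05
Leg 2 (355°, 2 km): east 2 sin 355° = -0.17, north 2 cos 355° = 1.99
Net displacement: -3.17 east, 1.94 north. Direction back to start is (3.17, -1.94): bearing = atan2(3.17, -1.94) mod 360° = 121.44° ≈ 121°.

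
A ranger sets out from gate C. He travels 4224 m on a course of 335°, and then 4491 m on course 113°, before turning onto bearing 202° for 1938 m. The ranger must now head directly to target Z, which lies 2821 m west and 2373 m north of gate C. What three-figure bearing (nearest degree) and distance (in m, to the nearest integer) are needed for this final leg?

295°, 4914 m

Leg 1 (335°, 4224 m): east 4224 sin 335° = -1785.14, north 4224 cos 335° = 3828.24
Leg 2 (113°, 4491 m): east 4491 sin 113° = 4133.99, north 4491 cos 113° = -1754.77
Leg 3 (202°, 1938 m): east 1938 sin 202° = -725.99, north 1938 cos 202° = -1796.88
Current position: (1622.86, 276.59). Target: (-2821, 2373). Remaining: Δeast = -4443.86, Δnorth = 2096.41.
Bearing = atan2(-4443.86, 2096.41) mod 360° = 295.26°; distance = √((-4443.86)² + (2096.41)²) = 4913.536 m.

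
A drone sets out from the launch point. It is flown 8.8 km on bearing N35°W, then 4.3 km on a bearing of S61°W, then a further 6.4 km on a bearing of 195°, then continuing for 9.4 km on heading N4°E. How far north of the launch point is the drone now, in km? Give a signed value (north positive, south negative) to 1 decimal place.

Leg 1 (N35°W, 8.8 km): east 8.8 sin 325° = -5.05, north 8.8 cos 325° = 7.21
Leg 2 (S61°W, 4.3 km): east 4.3 sin 241° = -3.76, north 4.3 cos 241° = -2.08
Leg 3 (195°, 6.4 km): east 6.4 sin 195° = -1.66, north 6.4 cos 195° = -6.18
Leg 4 (N4°E, 9.4 km): east 9.4 sin 4° = 0.66, north 9.4 cos 4° = 9.38
Net north component: 8.32 km.

8.3 km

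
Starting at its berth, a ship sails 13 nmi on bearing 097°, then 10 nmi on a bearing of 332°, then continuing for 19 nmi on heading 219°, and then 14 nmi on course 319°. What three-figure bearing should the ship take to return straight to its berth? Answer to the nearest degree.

Leg 1 (097°, 13 nmi): east 13 sin 97° = 12.90, north 13 cos 97° = -1.58
Leg 2 (332°, 10 nmi): east 10 sin 332° = -4.69, north 10 cos 332° = 8.83
Leg 3 (219°, 19 nmi): east 19 sin 219° = -11.96, north 19 cos 219° = -14.77
Leg 4 (319°, 14 nmi): east 14 sin 319° = -9.18, north 14 cos 319° = 10.57
Net displacement: -12.93 east, 3.05 north. Direction back to start is (12.93, -3.05): bearing = atan2(12.93, -3.05) mod 360° = 103.25° ≈ 103°.

103°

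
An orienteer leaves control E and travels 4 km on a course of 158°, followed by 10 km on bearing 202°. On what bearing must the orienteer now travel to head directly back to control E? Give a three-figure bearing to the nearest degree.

Leg 1 (158°, 4 km): east 4 sin 158° = 1.50, north 4 cos 158° = -3.71
Leg 2 (202°, 10 km): east 10 sin 202° = -3.75, north 10 cos 202° = -9.27
Net displacement: -2.25 east, -12.98 north. Direction back to start is (2.25, 12.98): bearing = atan2(2.25, 12.98) mod 360° = 9.82° ≈ 010°.

010°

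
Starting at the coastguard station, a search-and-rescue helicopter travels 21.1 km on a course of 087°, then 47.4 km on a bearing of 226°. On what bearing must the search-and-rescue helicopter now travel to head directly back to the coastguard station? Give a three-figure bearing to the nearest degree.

Leg 1 (087°, 21.1 km): east 21.1 sin 87° = 21.07, north 21.1 cos 87° = 1.10
Leg 2 (226°, 47.4 km): east 47.4 sin 226° = -34.10, north 47.4 cos 226° = -32.93
Net displacement: -13.03 east, -31.82 north. Direction back to start is (13.03, 31.82): bearing = atan2(13.03, 31.82) mod 360° = 22.26° ≈ 022°.

022°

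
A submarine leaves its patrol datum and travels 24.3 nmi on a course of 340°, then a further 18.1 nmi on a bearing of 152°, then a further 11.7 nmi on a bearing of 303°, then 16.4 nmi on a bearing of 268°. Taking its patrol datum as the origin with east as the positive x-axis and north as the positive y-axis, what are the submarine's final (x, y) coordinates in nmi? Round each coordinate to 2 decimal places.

(-26.02, 12.65)

Leg 1 (340°, 24.3 nmi): east 24.3 sin 340° = -8.31, north 24.3 cos 340° = 22.83
Leg 2 (152°, 18.1 nmi): east 18.1 sin 152° = 8.50, north 18.1 cos 152° = -15.98
Leg 3 (303°, 11.7 nmi): east 11.7 sin 303° = -9.81, north 11.7 cos 303° = 6.37
Leg 4 (268°, 16.4 nmi): east 16.4 sin 268° = -16.39, north 16.4 cos 268° = -0.57
Summing: -26.02 nmi east, 12.65 nmi north → (-26.02, 12.65).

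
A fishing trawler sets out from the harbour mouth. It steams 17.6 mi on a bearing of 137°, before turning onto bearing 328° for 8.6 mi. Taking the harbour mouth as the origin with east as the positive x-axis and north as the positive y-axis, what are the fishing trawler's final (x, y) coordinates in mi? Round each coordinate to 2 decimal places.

Leg 1 (137°, 17.6 mi): east 17.6 sin 137° = 12.00, north 17.6 cos 137° = -12.87
Leg 2 (328°, 8.6 mi): east 8.6 sin 328° = -4.56, north 8.6 cos 328° = 7.29
Summing: 7.45 mi east, -5.58 mi north → (7.45, -5.58).

(7.45, -5.58)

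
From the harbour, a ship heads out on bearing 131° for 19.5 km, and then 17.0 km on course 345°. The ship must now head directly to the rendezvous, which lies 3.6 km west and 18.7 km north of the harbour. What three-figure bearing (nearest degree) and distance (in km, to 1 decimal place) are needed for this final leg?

317°, 20.5 km

Leg 1 (131°, 19.5 km): east 19.5 sin 131° = 14.72, north 19.5 cos 131° = -12.79
Leg 2 (345°, 17.0 km): east 17.0 sin 345° = -4.40, north 17.0 cos 345° = 16.42
Current position: (10.32, 3.63). Target: (-3.6, 18.7). Remaining: Δeast = -13.92, Δnorth = 15.07.
Bearing = atan2(-13.92, 15.07) mod 360° = 317.28°; distance = √((-13.92)² + (15.07)²) = 20.515 km.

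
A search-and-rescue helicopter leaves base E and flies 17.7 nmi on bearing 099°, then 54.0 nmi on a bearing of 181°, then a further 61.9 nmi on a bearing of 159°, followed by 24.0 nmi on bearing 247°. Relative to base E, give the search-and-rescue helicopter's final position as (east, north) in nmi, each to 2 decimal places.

(16.63, -123.93)

Leg 1 (099°, 17.7 nmi): east 17.7 sin 99° = 17.48, north 17.7 cos 99° = -2.77
Leg 2 (181°, 54.0 nmi): east 54.0 sin 181° = -0.94, north 54.0 cos 181° = -53.99
Leg 3 (159°, 61.9 nmi): east 61.9 sin 159° = 22.18, north 61.9 cos 159° = -57.79
Leg 4 (247°, 24.0 nmi): east 24.0 sin 247° = -22.09, north 24.0 cos 247° = -9.38
Summing: 16.63 nmi east, -123.93 nmi north → (16.63, -123.93).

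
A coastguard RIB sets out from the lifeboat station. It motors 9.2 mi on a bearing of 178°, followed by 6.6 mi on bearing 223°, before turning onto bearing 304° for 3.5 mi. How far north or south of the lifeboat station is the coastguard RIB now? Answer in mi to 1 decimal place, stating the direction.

12.1 mi south

Leg 1 (178°, 9.2 mi): east 9.2 sin 178° = 0.32, north 9.2 cos 178° = -9.19
Leg 2 (223°, 6.6 mi): east 6.6 sin 223° = -4.50, north 6.6 cos 223° = -4.83
Leg 3 (304°, 3.5 mi): east 3.5 sin 304° = -2.90, north 3.5 cos 304° = 1.96
Net north component: -12.06 mi.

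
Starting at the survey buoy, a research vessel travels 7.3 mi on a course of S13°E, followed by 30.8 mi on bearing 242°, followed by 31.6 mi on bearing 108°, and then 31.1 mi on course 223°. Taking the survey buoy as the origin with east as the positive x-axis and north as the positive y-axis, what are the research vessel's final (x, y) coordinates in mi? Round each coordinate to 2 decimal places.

(-16.71, -54.08)

Leg 1 (S13°E, 7.3 mi): east 7.3 sin 167° = 1.64, north 7.3 cos 167° = -7.11
Leg 2 (242°, 30.8 mi): east 30.8 sin 242° = -27.19, north 30.8 cos 242° = -14.46
Leg 3 (108°, 31.6 mi): east 31.6 sin 108° = 30.05, north 31.6 cos 108° = -9.76
Leg 4 (223°, 31.1 mi): east 31.1 sin 223° = -21.21, north 31.1 cos 223° = -22.75
Summing: -16.71 mi east, -54.08 mi north → (-16.71, -54.08).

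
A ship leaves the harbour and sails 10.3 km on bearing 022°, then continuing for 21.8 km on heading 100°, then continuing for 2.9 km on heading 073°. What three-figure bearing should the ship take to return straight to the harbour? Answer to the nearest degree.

257°

Leg 1 (022°, 10.3 km): east 10.3 sin 22° = 3.86, north 10.3 cos 22° = 9.55
Leg 2 (100°, 21.8 km): east 21.8 sin 100° = 21.47, north 21.8 cos 100° = -3.79
Leg 3 (073°, 2.9 km): east 2.9 sin 73° = 2.77, north 2.9 cos 73° = 0.85
Net displacement: 28.10 east, 6.61 north. Direction back to start is (-28.10, -6.61): bearing = atan2(-28.10, -6.61) mod 360° = 256.76° ≈ 257°.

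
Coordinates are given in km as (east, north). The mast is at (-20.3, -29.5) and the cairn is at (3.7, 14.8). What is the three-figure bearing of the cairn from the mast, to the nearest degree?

028°

Δeast = 3.7 − -20.3 = 24.00; Δnorth = 14.8 − -29.5 = 44.30.
Bearing = atan2(Δeast, Δnorth) mod 360° = 28.45° ≈ 028°.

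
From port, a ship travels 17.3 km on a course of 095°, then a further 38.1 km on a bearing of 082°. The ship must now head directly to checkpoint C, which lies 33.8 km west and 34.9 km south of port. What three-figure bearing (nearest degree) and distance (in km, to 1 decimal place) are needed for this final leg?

Leg 1 (095°, 17.3 km): east 17.3 sin 95° = 17.23, north 17.3 cos 95° = -1.51
Leg 2 (082°, 38.1 km): east 38.1 sin 82° = 37.73, north 38.1 cos 82° = 5.30
Current position: (54.96, 3.79). Target: (-33.8, -34.9). Remaining: Δeast = -88.76, Δnorth = -38.69.
Bearing = atan2(-88.76, -38.69) mod 360° = 246.45°; distance = √((-88.76)² + (-38.69)²) = 96.831 km.

246°, 96.8 km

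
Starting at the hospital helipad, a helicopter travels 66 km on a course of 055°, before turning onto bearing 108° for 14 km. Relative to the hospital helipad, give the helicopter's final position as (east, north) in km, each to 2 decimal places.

(67.38, 33.53)

Leg 1 (055°, 66 km): east 66 sin 55° = 54.06, north 66 cos 55° = 37.86
Leg 2 (108°, 14 km): east 14 sin 108° = 13.31, north 14 cos 108° = -4.33
Summing: 67.38 km east, 33.53 km north → (67.38, 33.53).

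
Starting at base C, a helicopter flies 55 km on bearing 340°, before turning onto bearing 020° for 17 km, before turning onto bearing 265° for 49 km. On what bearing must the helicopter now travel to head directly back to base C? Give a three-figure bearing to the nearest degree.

Leg 1 (340°, 55 km): east 55 sin 340° = -18.81, north 55 cos 340° = 51.68
Leg 2 (020°, 17 km): east 17 sin 20° = 5.81, north 17 cos 20° = 15.97
Leg 3 (265°, 49 km): east 49 sin 265° = -48.81, north 49 cos 265° = -4.27
Net displacement: -61.81 east, 63.39 north. Direction back to start is (61.81, -63.39): bearing = atan2(61.81, -63.39) mod 360° = 135.72° ≈ 136°.

136°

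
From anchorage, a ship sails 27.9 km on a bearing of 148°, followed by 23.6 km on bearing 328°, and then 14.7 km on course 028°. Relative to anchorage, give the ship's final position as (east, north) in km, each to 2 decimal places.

Leg 1 (148°, 27.9 km): east 27.9 sin 148° = 14.78, north 27.9 cos 148° = -23.66
Leg 2 (328°, 23.6 km): east 23.6 sin 328° = -12.51, north 23.6 cos 328° = 20.01
Leg 3 (028°, 14.7 km): east 14.7 sin 28° = 6.90, north 14.7 cos 28° = 12.98
Summing: 9.18 km east, 9.33 km north → (9.18, 9.33).

(9.18, 9.33)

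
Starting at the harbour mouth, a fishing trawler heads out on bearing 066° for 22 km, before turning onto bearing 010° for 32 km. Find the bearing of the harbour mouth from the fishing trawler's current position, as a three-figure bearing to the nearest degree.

212°

Leg 1 (066°, 22 km): east 22 sin 66° = 20.10, north 22 cos 66° = 8.95
Leg 2 (010°, 32 km): east 32 sin 10° = 5.56, north 32 cos 10° = 31.51
Net displacement: 25.65 east, 40.46 north. Direction back to start is (-25.65, -40.46): bearing = atan2(-25.65, -40.46) mod 360° = 212.38° ≈ 212°.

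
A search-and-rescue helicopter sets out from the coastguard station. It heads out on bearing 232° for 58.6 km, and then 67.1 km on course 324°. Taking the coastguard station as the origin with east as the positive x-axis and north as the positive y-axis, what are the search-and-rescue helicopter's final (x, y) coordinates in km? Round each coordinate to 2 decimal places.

Leg 1 (232°, 58.6 km): east 58.6 sin 232° = -46.18, north 58.6 cos 232° = -36.08
Leg 2 (324°, 67.1 km): east 67.1 sin 324° = -39.44, north 67.1 cos 324° = 54.29
Summing: -85.62 km east, 18.21 km north → (-85.62, 18.21).

(-85.62, 18.21)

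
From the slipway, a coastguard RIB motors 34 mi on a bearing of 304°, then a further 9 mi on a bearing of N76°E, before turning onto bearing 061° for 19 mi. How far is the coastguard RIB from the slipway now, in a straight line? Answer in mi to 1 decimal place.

30.5 mi

Leg 1 (304°, 34 mi): east 34 sin 304° = -28.19, north 34 cos 304° = 19.01
Leg 2 (N76°E, 9 mi): east 9 sin 76° = 8.73, north 9 cos 76° = 2.18
Leg 3 (061°, 19 mi): east 19 sin 61° = 16.62, north 19 cos 61° = 9.21
Net: -2.84 east, 30.40 north. Distance = √((-2.84)² + (30.40)²) = 30.533 mi.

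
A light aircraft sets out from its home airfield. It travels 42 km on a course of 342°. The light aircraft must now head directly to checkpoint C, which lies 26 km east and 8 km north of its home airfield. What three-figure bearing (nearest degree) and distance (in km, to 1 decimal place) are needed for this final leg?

129°, 50.4 km

Leg 1 (342°, 42 km): east 42 sin 342° = -12.98, north 42 cos 342° = 39.94
Current position: (-12.98, 39.94). Target: (26, 8). Remaining: Δeast = 38.98, Δnorth = -31.94.
Bearing = atan2(38.98, -31.94) mod 360° = 129.34°; distance = √((38.98)² + (-31.94)²) = 50.396 km.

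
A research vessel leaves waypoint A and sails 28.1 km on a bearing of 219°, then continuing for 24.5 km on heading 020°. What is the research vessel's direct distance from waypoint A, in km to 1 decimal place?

9.4 km

Leg 1 (219°, 28.1 km): east 28.1 sin 219° = -17.68, north 28.1 cos 219° = -21.84
Leg 2 (020°, 24.5 km): east 24.5 sin 20° = 8.38, north 24.5 cos 20° = 23.02
Net: -9.30 east, 1.18 north. Distance = √((-9.30)² + (1.18)²) = 9.380 km.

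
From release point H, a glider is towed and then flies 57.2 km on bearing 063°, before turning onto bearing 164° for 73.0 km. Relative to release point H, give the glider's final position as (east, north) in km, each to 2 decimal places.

Leg 1 (063°, 57.2 km): east 57.2 sin 63° = 50.97, north 57.2 cos 63° = 25.97
Leg 2 (164°, 73.0 km): east 73.0 sin 164° = 20.12, north 73.0 cos 164° = -70.17
Summing: 71.09 km east, -44.20 km north → (71.09, -44.20).

(71.09, -44.20)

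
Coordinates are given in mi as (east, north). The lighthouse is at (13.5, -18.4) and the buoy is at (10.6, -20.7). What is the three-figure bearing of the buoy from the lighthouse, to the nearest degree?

Δeast = 10.6 − 13.5 = -2.90; Δnorth = -20.7 − -18.4 = -2.30.
Bearing = atan2(Δeast, Δnorth) mod 360° = 231.58° ≈ 232°.

232°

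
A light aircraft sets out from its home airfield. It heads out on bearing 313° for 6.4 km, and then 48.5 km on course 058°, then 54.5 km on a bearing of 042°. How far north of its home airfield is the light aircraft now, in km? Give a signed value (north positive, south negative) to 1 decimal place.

70.6 km

Leg 1 (313°, 6.4 km): east 6.4 sin 313° = -4.68, north 6.4 cos 313° = 4.36
Leg 2 (058°, 48.5 km): east 48.5 sin 58° = 41.13, north 48.5 cos 58° = 25.70
Leg 3 (042°, 54.5 km): east 54.5 sin 42° = 36.47, north 54.5 cos 42° = 40.50
Net north component: 70.57 km.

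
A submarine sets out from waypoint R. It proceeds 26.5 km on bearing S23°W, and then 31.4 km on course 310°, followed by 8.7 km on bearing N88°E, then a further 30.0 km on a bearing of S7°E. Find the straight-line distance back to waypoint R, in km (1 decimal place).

Leg 1 (S23°W, 26.5 km): east 26.5 sin 203° = -10.35, north 26.5 cos 203° = -24.39
Leg 2 (310°, 31.4 km): east 31.4 sin 310° = -24.05, north 31.4 cos 310° = 20.18
Leg 3 (N88°E, 8.7 km): east 8.7 sin 88° = 8.69, north 8.7 cos 88° = 0.30
Leg 4 (S7°E, 30.0 km): east 30.0 sin 173° = 3.66, north 30.0 cos 173° = -29.78
Net: -22.06 east, -33.68 north. Distance = √((-22.06)² + (-33.68)²) = 40.262 km.

40.3 km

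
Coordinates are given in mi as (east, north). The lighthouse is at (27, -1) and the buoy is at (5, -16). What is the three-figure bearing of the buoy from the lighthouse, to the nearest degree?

Δeast = 5 − 27 = -22.00; Δnorth = -16 − -1 = -15.00.
Bearing = atan2(Δeast, Δnorth) mod 360° = 235.71° ≈ 236°.

236°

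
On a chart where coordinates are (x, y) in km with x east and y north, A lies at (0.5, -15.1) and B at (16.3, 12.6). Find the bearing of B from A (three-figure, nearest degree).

030°

Δeast = 16.3 − 0.5 = 15.80; Δnorth = 12.6 − -15.1 = 27.70.
Bearing = atan2(Δeast, Δnorth) mod 360° = 29.70° ≈ 030°.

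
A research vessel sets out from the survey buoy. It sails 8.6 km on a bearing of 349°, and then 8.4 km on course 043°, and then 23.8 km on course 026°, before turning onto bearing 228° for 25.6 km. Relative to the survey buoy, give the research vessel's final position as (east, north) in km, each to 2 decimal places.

Leg 1 (349°, 8.6 km): east 8.6 sin 349° = -1.64, north 8.6 cos 349° = 8.44
Leg 2 (043°, 8.4 km): east 8.4 sin 43° = 5.73, north 8.4 cos 43° = 6.14
Leg 3 (026°, 23.8 km): east 23.8 sin 26° = 10.43, north 23.8 cos 26° = 21.39
Leg 4 (228°, 25.6 km): east 25.6 sin 228° = -19.02, north 25.6 cos 228° = -17.13
Summing: -4.50 km east, 18.85 km north → (-4.50, 18.85).

(-4.50, 18.85)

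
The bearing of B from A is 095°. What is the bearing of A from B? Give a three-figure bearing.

Back-bearing = 095° + 180° = 275°.

275°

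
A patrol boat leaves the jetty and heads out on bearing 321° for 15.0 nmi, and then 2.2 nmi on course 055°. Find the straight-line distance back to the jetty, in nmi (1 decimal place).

Leg 1 (321°, 15.0 nmi): east 15.0 sin 321° = -9.44, north 15.0 cos 321° = 11.66
Leg 2 (055°, 2.2 nmi): east 2.2 sin 55° = 1.80, north 2.2 cos 55° = 1.26
Net: -7.64 east, 12.92 north. Distance = √((-7.64)² + (12.92)²) = 15.008 nmi.

15.0 nmi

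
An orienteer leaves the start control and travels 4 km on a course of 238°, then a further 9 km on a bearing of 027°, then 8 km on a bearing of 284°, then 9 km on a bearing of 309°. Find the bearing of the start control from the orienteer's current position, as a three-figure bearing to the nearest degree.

Leg 1 (238°, 4 km): east 4 sin 238° = -3.39, north 4 cos 238° = -2.12
Leg 2 (027°, 9 km): east 9 sin 27° = 4.09, north 9 cos 27° = 8.02
Leg 3 (284°, 8 km): east 8 sin 284° = -7.76, north 8 cos 284° = 1.94
Leg 4 (309°, 9 km): east 9 sin 309° = -6.99, north 9 cos 309° = 5.66
Net displacement: -14.06 east, 13.50 north. Direction back to start is (14.06, -13.50): bearing = atan2(14.06, -13.50) mod 360° = 133.83° ≈ 134°.

134°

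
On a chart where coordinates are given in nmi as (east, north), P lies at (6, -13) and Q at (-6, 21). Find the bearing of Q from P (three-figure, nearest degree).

Δeast = -6 − 6 = -12.00; Δnorth = 21 − -13 = 34.00.
Bearing = atan2(Δeast, Δnorth) mod 360° = 340.56° ≈ 341°.

341°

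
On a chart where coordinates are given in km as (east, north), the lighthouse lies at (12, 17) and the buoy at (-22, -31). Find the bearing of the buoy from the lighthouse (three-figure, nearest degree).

215°

Δeast = -22 − 12 = -34.00; Δnorth = -31 − 17 = -48.00.
Bearing = atan2(Δeast, Δnorth) mod 360° = 215.31° ≈ 215°.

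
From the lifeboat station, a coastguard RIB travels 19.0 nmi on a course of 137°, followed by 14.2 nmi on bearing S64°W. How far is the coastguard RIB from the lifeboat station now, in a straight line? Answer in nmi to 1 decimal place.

Leg 1 (137°, 19.0 nmi): east 19.0 sin 137° = 12.96, north 19.0 cos 137° = -13.90
Leg 2 (S64°W, 14.2 nmi): east 14.2 sin 244° = -12.76, north 14.2 cos 244° = -6.22
Net: 0.20 east, -20.12 north. Distance = √((0.20)² + (-20.12)²) = 20.122 nmi.

20.1 nmi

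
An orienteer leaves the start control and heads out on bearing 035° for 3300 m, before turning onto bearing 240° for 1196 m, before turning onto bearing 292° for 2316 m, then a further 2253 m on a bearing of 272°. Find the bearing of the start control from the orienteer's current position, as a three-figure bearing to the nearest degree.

Leg 1 (035°, 3300 m): east 3300 sin 35° = 1892.80, north 3300 cos 35° = 2703.20
Leg 2 (240°, 1196 m): east 1196 sin 240° = -1035.77, north 1196 cos 240° = -598.00
Leg 3 (292°, 2316 m): east 2316 sin 292° = -2147.36, north 2316 cos 292° = 867.59
Leg 4 (272°, 2253 m): east 2253 sin 272° = -2251.63, north 2253 cos 272° = 78.63
Net displacement: -3541.95 east, 3051.42 north. Direction back to start is (3541.95, -3051.42): bearing = atan2(3541.95, -3051.42) mod 360° = 130.75° ≈ 131°.

131°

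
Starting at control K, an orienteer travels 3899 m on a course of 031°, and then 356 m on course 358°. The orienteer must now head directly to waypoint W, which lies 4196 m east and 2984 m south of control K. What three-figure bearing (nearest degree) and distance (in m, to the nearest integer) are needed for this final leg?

Leg 1 (031°, 3899 m): east 3899 sin 31° = 2008.13, north 3899 cos 31° = 3342.10
Leg 2 (358°, 356 m): east 356 sin 358° = -12.42, north 356 cos 358° = 355.78
Current position: (1995.71, 3697.88). Target: (4196, -2984). Remaining: Δeast = 2200.29, Δnorth = -6681.88.
Bearing = atan2(2200.29, -6681.88) mod 360° = 161.77°; distance = √((2200.29)² + (-6681.88)²) = 7034.826 m.

162°, 7035 m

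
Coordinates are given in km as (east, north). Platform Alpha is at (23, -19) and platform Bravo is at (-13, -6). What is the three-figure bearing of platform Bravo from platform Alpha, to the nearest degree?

Δeast = -13 − 23 = -36.00; Δnorth = -6 − -19 = 13.00.
Bearing = atan2(Δeast, Δnorth) mod 360° = 289.86° ≈ 290°.

290°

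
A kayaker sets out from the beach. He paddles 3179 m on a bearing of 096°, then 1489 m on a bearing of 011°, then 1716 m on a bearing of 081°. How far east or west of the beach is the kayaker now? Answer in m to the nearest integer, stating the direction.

Leg 1 (096°, 3179 m): east 3179 sin 96° = 3161.59, north 3179 cos 96° = -332.30
Leg 2 (011°, 1489 m): east 1489 sin 11° = 284.11, north 1489 cos 11° = 1461.64
Leg 3 (081°, 1716 m): east 1716 sin 81° = 1694.87, north 1716 cos 81° = 268.44
Net east component: 5140.57 m.

5141 m east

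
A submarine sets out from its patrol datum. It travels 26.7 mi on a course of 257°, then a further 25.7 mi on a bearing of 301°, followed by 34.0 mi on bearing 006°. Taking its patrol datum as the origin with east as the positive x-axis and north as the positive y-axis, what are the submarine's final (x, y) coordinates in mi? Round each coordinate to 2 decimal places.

(-44.49, 41.04)

Leg 1 (257°, 26.7 mi): east 26.7 sin 257° = -26.02, north 26.7 cos 257° = -6.01
Leg 2 (301°, 25.7 mi): east 25.7 sin 301° = -22.03, north 25.7 cos 301° = 13.24
Leg 3 (006°, 34.0 mi): east 34.0 sin 6° = 3.55, north 34.0 cos 6° = 33.81
Summing: -44.49 mi east, 41.04 mi north → (-44.49, 41.04).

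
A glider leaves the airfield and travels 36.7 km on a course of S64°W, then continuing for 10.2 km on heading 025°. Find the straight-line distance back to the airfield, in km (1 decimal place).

Leg 1 (S64°W, 36.7 km): east 36.7 sin 244° = -32.99, north 36.7 cos 244° = -16.09
Leg 2 (025°, 10.2 km): east 10.2 sin 25° = 4.31, north 10.2 cos 25° = 9.24
Net: -28.68 east, -6.84 north. Distance = √((-28.68)² + (-6.84)²) = 29.480 km.

29.5 km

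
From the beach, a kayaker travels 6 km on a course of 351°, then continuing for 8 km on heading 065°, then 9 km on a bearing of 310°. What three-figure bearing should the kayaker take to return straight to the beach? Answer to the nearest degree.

178°

Leg 1 (351°, 6 km): east 6 sin 351° = -0.94, north 6 cos 351° = 5.93
Leg 2 (065°, 8 km): east 8 sin 65° = 7.25, north 8 cos 65° = 3.38
Leg 3 (310°, 9 km): east 9 sin 310° = -6.89, north 9 cos 310° = 5.79
Net displacement: -0.58 east, 15.09 north. Direction back to start is (0.58, -15.09): bearing = atan2(0.58, -15.09) mod 360° = 177.79° ≈ 178°.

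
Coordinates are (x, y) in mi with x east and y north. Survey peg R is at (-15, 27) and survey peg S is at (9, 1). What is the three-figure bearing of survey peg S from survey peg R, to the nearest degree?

137°

Δeast = 9 − -15 = 24.00; Δnorth = 1 − 27 = -26.00.
Bearing = atan2(Δeast, Δnorth) mod 360° = 137.29° ≈ 137°.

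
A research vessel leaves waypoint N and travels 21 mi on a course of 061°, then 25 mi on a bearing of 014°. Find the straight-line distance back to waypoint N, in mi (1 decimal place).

42.2 mi

Leg 1 (061°, 21 mi): east 21 sin 61° = 18.37, north 21 cos 61° = 10.18
Leg 2 (014°, 25 mi): east 25 sin 14° = 6.05, north 25 cos 14° = 24.26
Net: 24.42 east, 34.44 north. Distance = √((24.42)² + (34.44)²) = 42.215 mi.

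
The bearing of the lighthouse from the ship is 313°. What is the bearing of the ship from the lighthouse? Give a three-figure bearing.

Back-bearing = 313° − 180° = 133°.

133°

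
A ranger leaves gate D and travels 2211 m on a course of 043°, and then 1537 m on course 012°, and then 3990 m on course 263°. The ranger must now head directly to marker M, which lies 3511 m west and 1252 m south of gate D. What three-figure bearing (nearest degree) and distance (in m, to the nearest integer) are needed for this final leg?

Leg 1 (043°, 2211 m): east 2211 sin 43° = 1507.90, north 2211 cos 43° = 1617.02
Leg 2 (012°, 1537 m): east 1537 sin 12° = 319.56, north 1537 cos 12° = 1503.41
Leg 3 (263°, 3990 m): east 3990 sin 263° = -3960.26, north 3990 cos 263° = -486.26
Current position: (-2132.80, 2634.18). Target: (-3511, -1252). Remaining: Δeast = -1378.20, Δnorth = -3886.18.
Bearing = atan2(-1378.20, -3886.18) mod 360° = 199.53°; distance = √((-1378.20)² + (-3886.18)²) = 4123.325 m.

200°, 4123 m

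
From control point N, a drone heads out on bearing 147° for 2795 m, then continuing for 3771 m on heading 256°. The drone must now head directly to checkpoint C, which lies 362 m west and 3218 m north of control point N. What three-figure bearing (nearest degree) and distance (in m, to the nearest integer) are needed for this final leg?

Leg 1 (147°, 2795 m): east 2795 sin 147° = 1522.27, north 2795 cos 147° = -2344.08
Leg 2 (256°, 3771 m): east 3771 sin 256° = -3658.99, north 3771 cos 256° = -912.29
Current position: (-2136.72, -3256.37). Target: (-362, 3218). Remaining: Δeast = 1774.72, Δnorth = 6474.37.
Bearing = atan2(1774.72, 6474.37) mod 360° = 15.33°; distance = √((1774.72)² + (6474.37)²) = 6713.205 m.

015°, 6713 m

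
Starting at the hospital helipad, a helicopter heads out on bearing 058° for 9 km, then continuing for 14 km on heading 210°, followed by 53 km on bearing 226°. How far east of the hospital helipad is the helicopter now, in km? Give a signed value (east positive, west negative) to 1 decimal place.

Leg 1 (058°, 9 km): east 9 sin 58° = 7.63, north 9 cos 58° = 4.77
Leg 2 (210°, 14 km): east 14 sin 210° = -7.00, north 14 cos 210° = -12.12
Leg 3 (226°, 53 km): east 53 sin 226° = -38.13, north 53 cos 226° = -36.82
Net east component: -37.49 km.

-37.5 km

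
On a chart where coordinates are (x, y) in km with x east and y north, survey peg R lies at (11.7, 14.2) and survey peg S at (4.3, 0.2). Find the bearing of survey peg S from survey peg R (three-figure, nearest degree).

Δeast = 4.3 − 11.7 = -7.40; Δnorth = 0.2 − 14.2 = -14.00.
Bearing = atan2(Δeast, Δnorth) mod 360° = 207.86° ≈ 208°.

208°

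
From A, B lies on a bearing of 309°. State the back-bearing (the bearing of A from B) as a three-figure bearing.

Back-bearing = 309° − 180° = 129°.

129°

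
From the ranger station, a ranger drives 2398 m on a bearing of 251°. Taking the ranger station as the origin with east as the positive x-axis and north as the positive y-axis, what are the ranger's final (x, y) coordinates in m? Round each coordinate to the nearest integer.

(-2267, -781)

Leg 1 (251°, 2398 m): east 2398 sin 251° = -2267.35, north 2398 cos 251° = -780.71
Summing: -2267.35 m east, -780.71 m north → (-2267, -781).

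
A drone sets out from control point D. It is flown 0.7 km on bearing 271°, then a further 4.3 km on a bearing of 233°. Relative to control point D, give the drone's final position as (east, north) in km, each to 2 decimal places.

(-4.13, -2.58)

Leg 1 (271°, 0.7 km): east 0.7 sin 271° = -0.70, north 0.7 cos 271° = 0.01
Leg 2 (233°, 4.3 km): east 4.3 sin 233° = -3.43, north 4.3 cos 233° = -2.59
Summing: -4.13 km east, -2.58 km north → (-4.13, -2.58).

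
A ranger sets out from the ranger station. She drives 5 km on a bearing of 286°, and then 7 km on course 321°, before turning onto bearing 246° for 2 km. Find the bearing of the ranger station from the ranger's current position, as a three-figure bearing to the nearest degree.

119°

Leg 1 (286°, 5 km): east 5 sin 286° = -4.81, north 5 cos 286° = 1.38
Leg 2 (321°, 7 km): east 7 sin 321° = -4.41, north 7 cos 321° = 5.44
Leg 3 (246°, 2 km): east 2 sin 246° = -1.83, north 2 cos 246° = -0.81
Net displacement: -11.04 east, 6.00 north. Direction back to start is (11.04, -6.00): bearing = atan2(11.04, -6.00) mod 360° = 118.55° ≈ 119°.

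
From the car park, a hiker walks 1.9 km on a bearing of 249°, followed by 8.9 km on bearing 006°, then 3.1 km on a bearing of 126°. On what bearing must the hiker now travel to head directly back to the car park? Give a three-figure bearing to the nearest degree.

195°

Leg 1 (249°, 1.9 km): east 1.9 sin 249° = -1.77, north 1.9 cos 249° = -0.68
Leg 2 (006°, 8.9 km): east 8.9 sin 6° = 0.93, north 8.9 cos 6° = 8.85
Leg 3 (126°, 3.1 km): east 3.1 sin 126° = 2.51, north 3.1 cos 126° = -1.82
Net displacement: 1.66 east, 6.35 north. Direction back to start is (-1.66, -6.35): bearing = atan2(-1.66, -6.35) mod 360° = 194.69° ≈ 195°.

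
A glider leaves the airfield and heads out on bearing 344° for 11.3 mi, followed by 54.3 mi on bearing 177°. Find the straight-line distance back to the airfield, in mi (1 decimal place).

43.4 mi

Leg 1 (344°, 11.3 mi): east 11.3 sin 344° = -3.11, north 11.3 cos 344° = 10.86
Leg 2 (177°, 54.3 mi): east 54.3 sin 177° = 2.84, north 54.3 cos 177° = -54.23
Net: -0.27 east, -43.36 north. Distance = √((-0.27)² + (-43.36)²) = 43.364 mi.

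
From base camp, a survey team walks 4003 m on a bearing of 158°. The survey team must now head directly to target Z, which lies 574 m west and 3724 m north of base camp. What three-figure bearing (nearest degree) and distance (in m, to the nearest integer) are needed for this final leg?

344°, 7719 m

Leg 1 (158°, 4003 m): east 4003 sin 158° = 1499.55, north 4003 cos 158° = -3711.52
Current position: (1499.55, -3711.52). Target: (-574, 3724). Remaining: Δeast = -2073.55, Δnorth = 7435.52.
Bearing = atan2(-2073.55, 7435.52) mod 360° = 344.42°; distance = √((-2073.55)² + (7435.52)²) = 7719.231 m.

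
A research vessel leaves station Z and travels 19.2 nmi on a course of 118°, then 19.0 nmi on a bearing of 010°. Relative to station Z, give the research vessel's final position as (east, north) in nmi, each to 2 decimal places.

Leg 1 (118°, 19.2 nmi): east 19.2 sin 118° = 16.95, north 19.2 cos 118° = -9.01
Leg 2 (010°, 19.0 nmi): east 19.0 sin 10° = 3.30, north 19.0 cos 10° = 18.71
Summing: 20.25 nmi east, 9.70 nmi north → (20.25, 9.70).

(20.25, 9.70)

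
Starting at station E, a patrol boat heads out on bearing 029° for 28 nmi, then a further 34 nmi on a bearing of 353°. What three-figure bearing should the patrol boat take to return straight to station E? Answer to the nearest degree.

Leg 1 (029°, 28 nmi): east 28 sin 29° = 13.57, north 28 cos 29° = 24.49
Leg 2 (353°, 34 nmi): east 34 sin 353° = -4.14, north 34 cos 353° = 33.75
Net displacement: 9.43 east, 58.24 north. Direction back to start is (-9.43, -58.24): bearing = atan2(-9.43, -58.24) mod 360° = 189.20° ≈ 189°.

189°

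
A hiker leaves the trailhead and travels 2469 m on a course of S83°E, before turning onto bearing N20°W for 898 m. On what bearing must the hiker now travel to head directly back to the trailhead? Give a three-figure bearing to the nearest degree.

Leg 1 (S83°E, 2469 m): east 2469 sin 97° = 2450.60, north 2469 cos 97° = -300.90
Leg 2 (N20°W, 898 m): east 898 sin 340° = -307.13, north 898 cos 340° = 843.84
Net displacement: 2143.46 east, 542.95 north. Direction back to start is (-2143.46, -542.95): bearing = atan2(-2143.46, -542.95) mod 360° = 255.79° ≈ 256°.

256°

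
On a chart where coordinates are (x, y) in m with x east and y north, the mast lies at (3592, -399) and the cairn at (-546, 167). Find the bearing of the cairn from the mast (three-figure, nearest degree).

278°

Δeast = -546 − 3592 = -4138.00; Δnorth = 167 − -399 = 566.00.
Bearing = atan2(Δeast, Δnorth) mod 360° = 277.79° ≈ 278°.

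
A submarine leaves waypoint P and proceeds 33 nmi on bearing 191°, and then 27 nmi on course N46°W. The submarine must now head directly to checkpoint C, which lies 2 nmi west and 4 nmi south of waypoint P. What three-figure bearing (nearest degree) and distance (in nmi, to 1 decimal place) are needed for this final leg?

Leg 1 (191°, 33 nmi): east 33 sin 191° = -6.30, north 33 cos 191° = -32.39
Leg 2 (N46°W, 27 nmi): east 27 sin 314° = -19.42, north 27 cos 314° = 18.76
Current position: (-25.72, -13.64). Target: (-2, -4). Remaining: Δeast = 23.72, Δnorth = 9.64.
Bearing = atan2(23.72, 9.64) mod 360° = 67.89°; distance = √((23.72)² + (9.64)²) = 25.602 nmi.

068°, 25.6 nmi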